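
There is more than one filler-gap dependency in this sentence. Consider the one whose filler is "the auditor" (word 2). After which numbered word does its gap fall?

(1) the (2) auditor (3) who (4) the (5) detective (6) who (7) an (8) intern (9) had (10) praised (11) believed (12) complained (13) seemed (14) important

11

The displaced element is "the auditor" (word 2).
It is linked across 1 clause boundary (Ø).
It functions as the subject of "complained", so the gap sits immediately after word 11 ("believed").
Base order: The detective who an intern had praised believed the auditor complained.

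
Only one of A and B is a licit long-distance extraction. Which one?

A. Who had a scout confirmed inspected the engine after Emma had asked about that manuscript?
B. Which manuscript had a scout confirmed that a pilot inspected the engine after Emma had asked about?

A

In B, the wh-phrase is extracted from inside an adjunct island (introduced by "after"), which blocks movement.
In A, the extraction path crosses only that-complement boundaries, which are transparent.
So A is grammatical.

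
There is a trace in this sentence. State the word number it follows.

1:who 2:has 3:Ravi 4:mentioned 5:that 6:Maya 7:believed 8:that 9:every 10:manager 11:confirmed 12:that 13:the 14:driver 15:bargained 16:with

16

The displaced element is "who" (word 1).
It is linked across 3 clause boundaries (that → that → that).
It functions as the object of the preposition "with" of "bargained", so the gap sits immediately after word 16 ("with").
Base order: Ravi has mentioned that Maya believed that every manager confirmed that the driver bargained with who.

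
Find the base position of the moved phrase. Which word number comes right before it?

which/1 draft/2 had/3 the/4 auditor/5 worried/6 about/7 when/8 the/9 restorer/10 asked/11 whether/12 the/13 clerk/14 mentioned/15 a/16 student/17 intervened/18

7

The displaced element is "which draft" (word 2).
It functions as the object of the preposition "about" of "worried", so the gap sits immediately after word 7 ("about").
Base order: The auditor had worried about which draft when the restorer asked whether the clerk mentioned a student intervened.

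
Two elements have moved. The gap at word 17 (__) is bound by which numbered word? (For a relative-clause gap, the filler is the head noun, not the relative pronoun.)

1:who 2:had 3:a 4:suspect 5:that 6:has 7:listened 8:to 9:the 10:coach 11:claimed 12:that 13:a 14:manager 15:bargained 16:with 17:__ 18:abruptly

The marked gap is the object of the preposition "with" of "bargained".
Its filler is the fronted wh-phrase "who", at word 1.
(The other dependency links word 4 to a gap after word 5.)

1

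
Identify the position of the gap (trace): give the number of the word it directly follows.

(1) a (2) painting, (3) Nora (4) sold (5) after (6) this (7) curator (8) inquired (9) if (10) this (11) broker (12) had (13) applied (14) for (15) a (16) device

4

The displaced element is "a painting" (word 2).
It functions as the direct object of "sold", so the gap sits immediately after word 4 ("sold").
Base order: Nora sold a painting after this curator inquired if this broker had applied for a device.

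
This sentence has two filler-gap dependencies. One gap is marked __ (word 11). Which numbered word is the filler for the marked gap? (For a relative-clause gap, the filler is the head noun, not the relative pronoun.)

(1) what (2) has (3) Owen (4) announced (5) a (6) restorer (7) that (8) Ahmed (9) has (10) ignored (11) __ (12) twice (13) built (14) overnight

The marked gap is inside the relative clause, the direct object of "ignored".
Its filler is the head noun "restorer" (via "that"), at word 6.
(The other dependency links word 1 to a gap after word 13.)

6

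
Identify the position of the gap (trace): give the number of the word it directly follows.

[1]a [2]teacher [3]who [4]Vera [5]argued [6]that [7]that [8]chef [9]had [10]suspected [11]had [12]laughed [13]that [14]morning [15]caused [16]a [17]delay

The displaced element is "a teacher" (word 2).
It is linked across 2 clause boundaries (that → Ø).
It functions as the subject of "laughed", so the gap sits immediately after word 10 ("suspected").
Base order: Vera argued that that chef had suspected that a teacher had laughed that morning.

10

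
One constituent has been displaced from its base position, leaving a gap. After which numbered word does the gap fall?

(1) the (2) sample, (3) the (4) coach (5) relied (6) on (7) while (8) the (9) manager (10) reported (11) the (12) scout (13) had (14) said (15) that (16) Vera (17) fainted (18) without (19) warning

6

The displaced element is "the sample" (word 2).
It functions as the object of the preposition "on" of "relied", so the gap sits immediately after word 6 ("on").
Base order: The coach relied on the sample while the manager reported the scout had said that Vera fainted without warning.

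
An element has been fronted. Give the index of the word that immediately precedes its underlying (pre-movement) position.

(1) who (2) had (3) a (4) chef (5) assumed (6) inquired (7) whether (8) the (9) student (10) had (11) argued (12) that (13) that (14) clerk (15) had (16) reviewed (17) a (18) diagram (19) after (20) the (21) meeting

The displaced element is "who" (word 1).
It is linked across 1 clause boundary (Ø).
It functions as the subject of "inquired", so the gap sits immediately after word 5 ("assumed").
Base order: A chef had assumed who inquired whether the student had argued that that clerk had reviewed a diagram after the meeting.

5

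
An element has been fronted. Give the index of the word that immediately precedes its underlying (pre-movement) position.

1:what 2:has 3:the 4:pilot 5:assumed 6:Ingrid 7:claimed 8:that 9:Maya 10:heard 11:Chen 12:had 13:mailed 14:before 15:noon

13

The displaced element is "what" (word 1).
It is linked across 3 clause boundaries (Ø → that → Ø).
It functions as the direct object of "mailed", so the gap sits immediately after word 13 ("mailed").
Base order: The pilot has assumed Ingrid claimed that Maya heard Chen had mailed what before noon.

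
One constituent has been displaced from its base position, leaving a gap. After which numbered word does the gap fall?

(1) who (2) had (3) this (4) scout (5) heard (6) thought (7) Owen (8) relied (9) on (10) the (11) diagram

The displaced element is "who" (word 1).
It is linked across 1 clause boundary (Ø).
It functions as the subject of "thought", so the gap sits immediately after word 5 ("heard").
Base order: This scout had heard who thought Owen relied on the diagram.

5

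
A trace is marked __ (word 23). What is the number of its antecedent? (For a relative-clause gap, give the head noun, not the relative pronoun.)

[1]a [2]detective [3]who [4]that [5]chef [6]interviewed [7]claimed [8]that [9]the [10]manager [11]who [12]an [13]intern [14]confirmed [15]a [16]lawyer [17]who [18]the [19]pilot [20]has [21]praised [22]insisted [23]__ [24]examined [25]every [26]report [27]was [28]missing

10

The gap at 23 is the subject of "examined", inside a relative clause.
The relative pronoun is "who" (word 11); it is bound by the head noun immediately before it.
Its filler is the head noun "manager", at word 10.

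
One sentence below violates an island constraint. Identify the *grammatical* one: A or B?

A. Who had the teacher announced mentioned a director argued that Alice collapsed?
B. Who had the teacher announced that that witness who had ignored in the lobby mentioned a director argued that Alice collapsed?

In B, the wh-phrase is extracted from inside a complex-NP island (relative clause) (introduced by "who"), which blocks movement.
In A, the extraction path crosses only that-complement boundaries, which are transparent.
So A is grammatical.

A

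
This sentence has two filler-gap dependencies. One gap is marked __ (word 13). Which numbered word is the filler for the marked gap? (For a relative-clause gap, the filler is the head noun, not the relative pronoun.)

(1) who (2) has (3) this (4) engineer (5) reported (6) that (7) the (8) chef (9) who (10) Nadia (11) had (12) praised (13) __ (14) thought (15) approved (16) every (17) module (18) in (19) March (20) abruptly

The marked gap is inside the relative clause, the direct object of "praised".
Its filler is the head noun "chef" (via "who"), at word 8.
(The other dependency links word 1 to a gap after word 14.)

8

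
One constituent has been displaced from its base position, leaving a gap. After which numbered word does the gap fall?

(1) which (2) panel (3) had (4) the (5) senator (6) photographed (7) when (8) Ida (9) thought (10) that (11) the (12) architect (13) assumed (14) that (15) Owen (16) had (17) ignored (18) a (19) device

6

The displaced element is "which panel" (word 2).
It functions as the direct object of "photographed", so the gap sits immediately after word 6 ("photographed").
Base order: The senator had photographed which panel when Ida thought that the architect assumed that Owen had ignored a device.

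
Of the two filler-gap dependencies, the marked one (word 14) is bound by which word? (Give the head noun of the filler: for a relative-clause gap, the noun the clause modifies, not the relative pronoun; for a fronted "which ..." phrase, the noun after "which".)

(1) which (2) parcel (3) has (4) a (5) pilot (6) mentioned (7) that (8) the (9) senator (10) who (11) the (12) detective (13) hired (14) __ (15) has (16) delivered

9

The marked gap is inside the relative clause, the direct object of "hired".
Its filler is the head noun "senator" (via "who"), at word 9.
(The other dependency links word 2 to a gap after word 16.)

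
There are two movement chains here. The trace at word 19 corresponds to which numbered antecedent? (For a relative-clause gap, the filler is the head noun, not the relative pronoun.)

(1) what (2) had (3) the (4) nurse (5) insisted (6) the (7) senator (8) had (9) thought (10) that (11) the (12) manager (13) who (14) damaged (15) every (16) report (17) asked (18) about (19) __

The marked gap is the object of the preposition "about" of "asked".
Its filler is the fronted wh-phrase "what", at word 1.
(The other dependency links word 12 to a gap after word 13.)

1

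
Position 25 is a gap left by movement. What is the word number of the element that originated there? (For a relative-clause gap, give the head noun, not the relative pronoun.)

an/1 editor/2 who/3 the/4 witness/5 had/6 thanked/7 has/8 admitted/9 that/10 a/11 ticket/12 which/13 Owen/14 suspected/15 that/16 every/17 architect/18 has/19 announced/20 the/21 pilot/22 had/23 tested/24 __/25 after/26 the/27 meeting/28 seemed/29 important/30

The gap at 25 is the object of "tested", inside a relative clause.
The relative pronoun is "which" (word 13); it is bound by the head noun immediately before it.
Its filler is the head noun "ticket", at word 12.

12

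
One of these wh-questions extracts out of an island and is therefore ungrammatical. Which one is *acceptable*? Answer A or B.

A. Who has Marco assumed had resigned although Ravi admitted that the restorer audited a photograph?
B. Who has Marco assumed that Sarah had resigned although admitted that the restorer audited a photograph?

In B, the wh-phrase is extracted from inside an adjunct island (introduced by "although"), which blocks movement.
In A, the extraction path crosses only that-complement boundaries, which are transparent.
So A is grammatical.

A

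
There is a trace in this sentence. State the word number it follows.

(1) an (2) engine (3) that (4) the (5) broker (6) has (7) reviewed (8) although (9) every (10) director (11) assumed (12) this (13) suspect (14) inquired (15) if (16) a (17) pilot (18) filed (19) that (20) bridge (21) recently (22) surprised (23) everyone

The displaced element is "an engine" (word 2).
It functions as the direct object of "reviewed", so the gap sits immediately after word 7 ("reviewed").
Base order: The broker has reviewed an engine although every director assumed this suspect inquired if a pilot filed that bridge recently.

7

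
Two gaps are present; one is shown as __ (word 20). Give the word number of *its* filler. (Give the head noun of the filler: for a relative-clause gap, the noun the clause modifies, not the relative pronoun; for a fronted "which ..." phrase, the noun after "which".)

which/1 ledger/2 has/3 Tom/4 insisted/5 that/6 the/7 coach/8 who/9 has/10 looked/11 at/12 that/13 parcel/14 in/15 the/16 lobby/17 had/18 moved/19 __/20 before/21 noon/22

The marked gap is the direct object of "moved".
Its filler is the fronted wh-phrase "which ledger", at word 2.
(The other dependency links word 8 to a gap after word 9.)

2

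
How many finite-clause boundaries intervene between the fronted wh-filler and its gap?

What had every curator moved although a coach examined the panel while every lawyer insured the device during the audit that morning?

0

"what" originates inside the matrix clause — no clause boundary is crossed.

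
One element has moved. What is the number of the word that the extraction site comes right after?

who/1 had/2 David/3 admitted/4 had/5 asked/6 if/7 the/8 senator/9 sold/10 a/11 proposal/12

4

The displaced element is "who" (word 1).
It is linked across 1 clause boundary (Ø).
It functions as the subject of "asked", so the gap sits immediately after word 4 ("admitted").
Base order: David had admitted that who had asked if the senator sold a proposal.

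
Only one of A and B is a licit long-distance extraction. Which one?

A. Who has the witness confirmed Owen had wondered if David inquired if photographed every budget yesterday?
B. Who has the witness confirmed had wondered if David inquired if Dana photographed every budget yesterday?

In A, the wh-phrase is extracted from inside a wh-island (introduced by "if"), which blocks movement.
In B, the extraction path crosses only that-complement boundaries, which are transparent.
So B is grammatical.

B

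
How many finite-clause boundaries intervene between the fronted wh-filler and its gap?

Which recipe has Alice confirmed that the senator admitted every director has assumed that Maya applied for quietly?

"which recipe" is extracted from the PP object of "applied".
Boundaries crossed, outermost first: [that], [Ø], [that] — 3 in total.

3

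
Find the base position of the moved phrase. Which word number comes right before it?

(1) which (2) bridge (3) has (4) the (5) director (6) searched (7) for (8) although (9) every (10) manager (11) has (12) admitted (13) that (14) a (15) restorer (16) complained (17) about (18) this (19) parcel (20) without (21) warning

7

The displaced element is "which bridge" (word 2).
It functions as the object of the preposition "for" of "searched", so the gap sits immediately after word 7 ("for").
Base order: The director has searched for which bridge although every manager has admitted that a restorer complained about this parcel without warning.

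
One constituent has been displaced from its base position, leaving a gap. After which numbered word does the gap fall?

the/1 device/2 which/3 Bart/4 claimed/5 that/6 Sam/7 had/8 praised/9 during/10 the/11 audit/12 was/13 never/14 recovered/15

The displaced element is "the device" (word 2).
It is linked across 1 clause boundary (that).
It functions as the direct object of "praised", so the gap sits immediately after word 9 ("praised").
Base order: Bart claimed that Sam had praised the device during the audit.

9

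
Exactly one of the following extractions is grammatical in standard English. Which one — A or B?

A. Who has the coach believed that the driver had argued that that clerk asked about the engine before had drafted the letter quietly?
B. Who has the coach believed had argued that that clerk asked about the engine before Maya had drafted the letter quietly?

B

In A, the wh-phrase is extracted from inside an adjunct island (introduced by "before"), which blocks movement.
In B, the extraction path crosses only that-complement boundaries, which are transparent.
So B is grammatical.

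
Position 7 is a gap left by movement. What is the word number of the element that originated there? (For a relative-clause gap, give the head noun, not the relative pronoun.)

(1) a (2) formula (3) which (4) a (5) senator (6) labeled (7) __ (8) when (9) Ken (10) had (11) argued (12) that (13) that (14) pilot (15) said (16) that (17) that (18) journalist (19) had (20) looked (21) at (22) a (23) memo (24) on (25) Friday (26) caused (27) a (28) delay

The gap at 7 is the object of "labeled", inside a relative clause.
The relative pronoun is "which" (word 3); it is bound by the head noun immediately before it.
Its filler is the head noun "formula", at word 2.

2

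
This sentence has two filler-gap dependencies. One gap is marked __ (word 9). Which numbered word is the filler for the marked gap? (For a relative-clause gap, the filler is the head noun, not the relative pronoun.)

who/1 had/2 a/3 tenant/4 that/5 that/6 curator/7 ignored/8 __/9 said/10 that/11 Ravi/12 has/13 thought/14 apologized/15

4

The marked gap is inside the relative clause, the direct object of "ignored".
Its filler is the head noun "tenant" (via "that"), at word 4.
(The other dependency links word 1 to a gap after word 14.)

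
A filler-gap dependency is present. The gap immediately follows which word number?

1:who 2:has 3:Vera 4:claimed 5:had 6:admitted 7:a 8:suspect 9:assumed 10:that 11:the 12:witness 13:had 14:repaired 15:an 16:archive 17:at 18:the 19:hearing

4

The displaced element is "who" (word 1).
It is linked across 1 clause boundary (Ø).
It functions as the subject of "admitted", so the gap sits immediately after word 4 ("claimed").
Base order: Vera has claimed that who had admitted a suspect assumed that the witness had repaired an archive at the hearing.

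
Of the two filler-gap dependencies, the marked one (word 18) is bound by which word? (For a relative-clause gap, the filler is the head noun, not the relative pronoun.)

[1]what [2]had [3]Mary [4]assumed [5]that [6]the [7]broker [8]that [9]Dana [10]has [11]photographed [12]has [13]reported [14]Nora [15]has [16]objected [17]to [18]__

The marked gap is the object of the preposition "to" of "objected".
Its filler is the fronted wh-phrase "what", at word 1.
(The other dependency links word 7 to a gap after word 11.)

1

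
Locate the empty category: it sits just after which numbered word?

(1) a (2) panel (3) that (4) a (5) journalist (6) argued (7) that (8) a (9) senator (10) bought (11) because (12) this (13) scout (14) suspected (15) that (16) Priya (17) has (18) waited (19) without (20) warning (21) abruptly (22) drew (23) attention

10

The displaced element is "a panel" (word 2).
It is linked across 1 clause boundary (that).
It functions as the direct object of "bought", so the gap sits immediately after word 10 ("bought").
Base order: A journalist argued that a senator bought a panel because this scout suspected that Priya has waited without warning abruptly.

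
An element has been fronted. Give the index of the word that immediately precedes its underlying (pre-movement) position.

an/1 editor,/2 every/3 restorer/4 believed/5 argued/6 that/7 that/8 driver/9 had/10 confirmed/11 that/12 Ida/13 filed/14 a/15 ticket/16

5

The displaced element is "an editor" (word 2).
It is linked across 1 clause boundary (Ø).
It functions as the subject of "argued", so the gap sits immediately after word 5 ("believed").
Base order: Every restorer believed an editor argued that that driver had confirmed that Ida filed a ticket.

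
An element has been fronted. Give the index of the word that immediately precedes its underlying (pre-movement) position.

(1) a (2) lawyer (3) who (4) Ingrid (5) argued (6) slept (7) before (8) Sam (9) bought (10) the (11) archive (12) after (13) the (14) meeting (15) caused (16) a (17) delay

The displaced element is "a lawyer" (word 2).
It is linked across 1 clause boundary (Ø).
It functions as the subject of "slept", so the gap sits immediately after word 5 ("argued").
Base order: Ingrid argued that a lawyer slept before Sam bought the archive after the meeting.

5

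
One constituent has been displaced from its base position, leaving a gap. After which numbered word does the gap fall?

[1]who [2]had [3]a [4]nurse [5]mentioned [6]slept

The displaced element is "who" (word 1).
It is linked across 1 clause boundary (Ø).
It functions as the subject of "slept", so the gap sits immediately after word 5 ("mentioned").
Base order: A nurse had mentioned that who slept.

5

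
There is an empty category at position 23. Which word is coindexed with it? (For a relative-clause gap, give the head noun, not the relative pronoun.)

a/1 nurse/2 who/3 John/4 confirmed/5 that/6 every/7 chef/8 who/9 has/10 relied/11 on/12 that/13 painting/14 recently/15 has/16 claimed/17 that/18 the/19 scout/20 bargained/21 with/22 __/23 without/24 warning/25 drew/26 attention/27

The gap at 23 is the prepositional object of "bargained", inside a relative clause.
The relative pronoun is "who" (word 3); it is bound by the head noun immediately before it.
Its filler is the head noun "nurse", at word 2.

2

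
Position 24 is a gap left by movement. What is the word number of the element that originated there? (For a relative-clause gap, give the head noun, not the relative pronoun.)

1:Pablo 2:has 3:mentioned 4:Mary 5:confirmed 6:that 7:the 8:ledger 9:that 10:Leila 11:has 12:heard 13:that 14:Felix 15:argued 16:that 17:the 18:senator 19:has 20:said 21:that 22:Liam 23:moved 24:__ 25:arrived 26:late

The gap at 24 is the object of "moved", inside a relative clause.
The relative pronoun is "that" (word 9); it is bound by the head noun immediately before it.
Its filler is the head noun "ledger", at word 8.

8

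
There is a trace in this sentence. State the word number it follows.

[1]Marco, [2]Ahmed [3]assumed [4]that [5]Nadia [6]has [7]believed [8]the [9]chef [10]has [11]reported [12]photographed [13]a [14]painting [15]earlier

11

The displaced element is "Marco" (word 1).
It is linked across 3 clause boundaries (that → Ø → Ø).
It functions as the subject of "photographed", so the gap sits immediately after word 11 ("reported").
Base order: Ahmed assumed that Nadia has believed the chef has reported that Marco photographed a painting earlier.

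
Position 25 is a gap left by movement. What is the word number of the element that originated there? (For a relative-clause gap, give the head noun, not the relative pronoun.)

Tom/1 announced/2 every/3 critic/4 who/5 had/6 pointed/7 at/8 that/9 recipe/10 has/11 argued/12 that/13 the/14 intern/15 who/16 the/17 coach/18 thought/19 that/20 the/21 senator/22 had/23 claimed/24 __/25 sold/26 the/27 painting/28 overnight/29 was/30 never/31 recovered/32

15

The gap at 25 is the subject of "sold", inside a relative clause.
The relative pronoun is "who" (word 16); it is bound by the head noun immediately before it.
Its filler is the head noun "intern", at word 15.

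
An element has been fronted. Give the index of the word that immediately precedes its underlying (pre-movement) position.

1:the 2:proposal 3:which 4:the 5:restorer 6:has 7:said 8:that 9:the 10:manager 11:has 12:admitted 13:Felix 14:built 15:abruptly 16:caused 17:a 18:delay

The displaced element is "the proposal" (word 2).
It is linked across 2 clause boundaries (that → Ø).
It functions as the direct object of "built", so the gap sits immediately after word 14 ("built").
Base order: The restorer has said that the manager has admitted Felix built the proposal abruptly.

14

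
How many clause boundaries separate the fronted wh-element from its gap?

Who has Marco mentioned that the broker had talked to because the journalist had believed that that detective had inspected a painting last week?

1

"who" is extracted from the PP object of "talked".
Boundaries crossed, outermost first: [that] — 1 in total.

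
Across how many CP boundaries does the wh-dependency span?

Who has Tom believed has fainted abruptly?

1

"who" is extracted from the subject of "fainted".
Boundaries crossed, outermost first: [Ø] — 1 in total.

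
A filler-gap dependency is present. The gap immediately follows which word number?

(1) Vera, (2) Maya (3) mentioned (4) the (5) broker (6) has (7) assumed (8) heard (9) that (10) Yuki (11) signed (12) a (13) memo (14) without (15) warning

7

The displaced element is "Vera" (word 1).
It is linked across 2 clause boundaries (Ø → Ø).
It functions as the subject of "heard", so the gap sits immediately after word 7 ("assumed").
Base order: Maya mentioned the broker has assumed Vera heard that Yuki signed a memo without warning.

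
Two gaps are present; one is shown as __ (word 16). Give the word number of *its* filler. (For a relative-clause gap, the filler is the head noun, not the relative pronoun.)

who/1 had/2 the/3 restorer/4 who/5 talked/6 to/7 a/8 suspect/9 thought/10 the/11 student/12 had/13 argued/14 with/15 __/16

1

The marked gap is the object of the preposition "with" of "argued".
Its filler is the fronted wh-phrase "who", at word 1.
(The other dependency links word 4 to a gap after word 5.)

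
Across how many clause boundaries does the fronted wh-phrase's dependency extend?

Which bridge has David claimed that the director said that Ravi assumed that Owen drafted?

3

"which bridge" is extracted from the object of "drafted".
Boundaries crossed, outermost first: [that], [that], [that] — 3 in total.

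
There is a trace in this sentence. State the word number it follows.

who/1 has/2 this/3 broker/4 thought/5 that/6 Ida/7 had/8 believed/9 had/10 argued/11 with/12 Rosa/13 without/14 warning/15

The displaced element is "who" (word 1).
It is linked across 2 clause boundaries (that → Ø).
It functions as the subject of "argued", so the gap sits immediately after word 9 ("believed").
Base order: This broker has thought that Ida had believed that who had argued with Rosa without warning.

9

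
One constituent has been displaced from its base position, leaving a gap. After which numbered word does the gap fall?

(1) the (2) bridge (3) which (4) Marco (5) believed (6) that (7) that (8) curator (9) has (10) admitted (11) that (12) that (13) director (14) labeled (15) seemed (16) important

The displaced element is "the bridge" (word 2).
It is linked across 2 clause boundaries (that → that).
It functions as the direct object of "labeled", so the gap sits immediately after word 14 ("labeled").
Base order: Marco believed that that curator has admitted that that director labeled the bridge.

14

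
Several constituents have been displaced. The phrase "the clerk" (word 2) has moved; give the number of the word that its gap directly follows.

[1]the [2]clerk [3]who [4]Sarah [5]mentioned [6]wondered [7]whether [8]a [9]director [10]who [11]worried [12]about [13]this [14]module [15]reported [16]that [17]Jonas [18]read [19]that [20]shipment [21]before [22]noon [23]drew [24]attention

The displaced element is "the clerk" (word 2).
It is linked across 1 clause boundary (Ø).
It functions as the subject of "wondered", so the gap sits immediately after word 5 ("mentioned").
Base order: Sarah mentioned that the clerk wondered whether a director who worried about this module reported that Jonas read that shipment before noon.

5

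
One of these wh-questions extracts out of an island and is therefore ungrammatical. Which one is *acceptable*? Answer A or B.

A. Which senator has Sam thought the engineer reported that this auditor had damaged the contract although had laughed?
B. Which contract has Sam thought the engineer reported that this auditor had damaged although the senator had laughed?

In A, the wh-phrase is extracted from inside an adjunct island (introduced by "although"), which blocks movement.
In B, the extraction path crosses only that-complement boundaries, which are transparent.
So B is grammatical.

B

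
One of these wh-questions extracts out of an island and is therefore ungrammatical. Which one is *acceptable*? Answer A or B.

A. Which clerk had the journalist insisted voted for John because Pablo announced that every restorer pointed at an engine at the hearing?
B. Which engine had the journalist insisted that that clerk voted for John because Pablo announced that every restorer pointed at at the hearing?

A

In B, the wh-phrase is extracted from inside an adjunct island (introduced by "because"), which blocks movement.
In A, the extraction path crosses only that-complement boundaries, which are transparent.
So A is grammatical.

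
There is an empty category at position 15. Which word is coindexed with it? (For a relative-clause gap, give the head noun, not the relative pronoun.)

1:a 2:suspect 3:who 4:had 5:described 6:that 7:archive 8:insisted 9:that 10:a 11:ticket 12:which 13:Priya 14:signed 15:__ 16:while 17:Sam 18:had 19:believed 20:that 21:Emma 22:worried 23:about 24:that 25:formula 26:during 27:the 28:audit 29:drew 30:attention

11

The gap at 15 is the object of "signed", inside a relative clause.
The relative pronoun is "which" (word 12); it is bound by the head noun immediately before it.
Its filler is the head noun "ticket", at word 11.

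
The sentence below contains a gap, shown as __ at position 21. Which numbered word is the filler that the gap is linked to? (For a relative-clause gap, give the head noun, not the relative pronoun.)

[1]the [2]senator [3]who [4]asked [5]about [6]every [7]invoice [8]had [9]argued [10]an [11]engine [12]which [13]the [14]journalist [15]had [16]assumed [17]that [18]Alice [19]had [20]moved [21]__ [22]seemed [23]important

11

The gap at 21 is the object of "moved", inside a relative clause.
The relative pronoun is "which" (word 12); it is bound by the head noun immediately before it.
Its filler is the head noun "engine", at word 11.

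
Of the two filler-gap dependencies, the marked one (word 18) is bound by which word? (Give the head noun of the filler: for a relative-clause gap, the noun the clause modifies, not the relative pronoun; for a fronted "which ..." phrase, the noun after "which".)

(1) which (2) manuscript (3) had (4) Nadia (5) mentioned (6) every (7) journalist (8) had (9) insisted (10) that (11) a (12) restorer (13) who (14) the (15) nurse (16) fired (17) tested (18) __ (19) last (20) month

The marked gap is the direct object of "tested".
Its filler is the fronted wh-phrase "which manuscript", at word 2.
(The other dependency links word 12 to a gap after word 16.)

2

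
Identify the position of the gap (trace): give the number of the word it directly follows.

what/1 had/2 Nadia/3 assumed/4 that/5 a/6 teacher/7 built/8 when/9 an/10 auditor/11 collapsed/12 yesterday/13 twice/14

The displaced element is "what" (word 1).
It is linked across 1 clause boundary (that).
It functions as the direct object of "built", so the gap sits immediately after word 8 ("built").
Base order: Nadia had assumed that a teacher built what when an auditor collapsed yesterday twice.

8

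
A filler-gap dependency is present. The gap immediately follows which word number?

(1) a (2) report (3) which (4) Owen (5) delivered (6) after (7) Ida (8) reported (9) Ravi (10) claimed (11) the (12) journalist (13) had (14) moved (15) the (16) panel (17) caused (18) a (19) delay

5

The displaced element is "a report" (word 2).
It functions as the direct object of "delivered", so the gap sits immediately after word 5 ("delivered").
Base order: Owen delivered a report after Ida reported Ravi claimed the journalist had moved the panel.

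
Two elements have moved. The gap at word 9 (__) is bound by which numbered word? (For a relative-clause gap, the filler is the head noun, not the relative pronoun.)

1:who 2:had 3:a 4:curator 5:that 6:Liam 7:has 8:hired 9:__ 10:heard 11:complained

The marked gap is inside the relative clause, the direct object of "hired".
Its filler is the head noun "curator" (via "that"), at word 4.
(The other dependency links word 1 to a gap after word 10.)

4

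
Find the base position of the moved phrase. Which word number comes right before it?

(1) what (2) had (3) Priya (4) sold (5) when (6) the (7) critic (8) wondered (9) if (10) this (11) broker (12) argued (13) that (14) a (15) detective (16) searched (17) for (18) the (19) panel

4

The displaced element is "what" (word 1).
It functions as the direct object of "sold", so the gap sits immediately after word 4 ("sold").
Base order: Priya had sold what when the critic wondered if this broker argued that a detective searched for the panel.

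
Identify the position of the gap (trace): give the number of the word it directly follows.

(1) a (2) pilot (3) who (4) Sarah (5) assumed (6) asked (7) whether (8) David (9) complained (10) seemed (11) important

5

The displaced element is "a pilot" (word 2).
It is linked across 1 clause boundary (Ø).
It functions as the subject of "asked", so the gap sits immediately after word 5 ("assumed").
Base order: Sarah assumed that a pilot asked whether David complained.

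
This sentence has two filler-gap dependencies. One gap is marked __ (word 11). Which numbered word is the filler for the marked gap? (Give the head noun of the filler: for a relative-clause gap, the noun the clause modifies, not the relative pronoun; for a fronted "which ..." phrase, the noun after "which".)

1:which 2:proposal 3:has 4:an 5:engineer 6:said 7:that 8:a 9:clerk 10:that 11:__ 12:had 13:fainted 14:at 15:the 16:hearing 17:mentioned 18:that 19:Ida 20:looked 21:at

The marked gap is inside the relative clause, the subject of "fainted".
Its filler is the head noun "clerk" (via "that"), at word 9.
(The other dependency links word 2 to a gap after word 21.)

9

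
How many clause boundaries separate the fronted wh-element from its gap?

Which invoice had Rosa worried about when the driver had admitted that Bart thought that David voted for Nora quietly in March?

"which invoice" originates inside the matrix clause — no clause boundary is crossed.

0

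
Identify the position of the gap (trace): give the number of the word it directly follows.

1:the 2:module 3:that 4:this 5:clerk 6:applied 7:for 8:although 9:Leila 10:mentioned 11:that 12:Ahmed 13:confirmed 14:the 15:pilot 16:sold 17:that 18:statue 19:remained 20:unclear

7

The displaced element is "the module" (word 2).
It functions as the object of the preposition "for" of "applied", so the gap sits immediately after word 7 ("for").
Base order: This clerk applied for the module although Leila mentioned that Ahmed confirmed the pilot sold that statue.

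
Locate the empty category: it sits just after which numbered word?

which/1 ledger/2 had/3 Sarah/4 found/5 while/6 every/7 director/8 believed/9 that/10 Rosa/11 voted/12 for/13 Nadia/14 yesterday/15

The displaced element is "which ledger" (word 2).
It functions as the direct object of "found", so the gap sits immediately after word 5 ("found").
Base order: Sarah had found which ledger while every director believed that Rosa voted for Nadia yesterday.

5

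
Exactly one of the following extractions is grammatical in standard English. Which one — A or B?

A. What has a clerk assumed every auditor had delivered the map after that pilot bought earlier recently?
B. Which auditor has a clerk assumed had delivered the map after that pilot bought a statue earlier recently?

In A, the wh-phrase is extracted from inside an adjunct island (introduced by "after"), which blocks movement.
In B, the extraction path crosses only that-complement boundaries, which are transparent.
So B is grammatical.

B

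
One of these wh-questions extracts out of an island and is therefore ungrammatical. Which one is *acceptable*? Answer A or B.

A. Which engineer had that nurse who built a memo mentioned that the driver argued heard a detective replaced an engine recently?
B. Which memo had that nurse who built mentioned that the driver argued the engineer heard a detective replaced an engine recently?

A

In B, the wh-phrase is extracted from inside a complex-NP island (relative clause) (introduced by "who"), which blocks movement.
In A, the extraction path crosses only that-complement boundaries, which are transparent.
So A is grammatical.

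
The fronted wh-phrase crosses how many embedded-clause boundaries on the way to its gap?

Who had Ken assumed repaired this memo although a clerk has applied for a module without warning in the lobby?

1

"who" is extracted from the subject of "repaired".
Boundaries crossed, outermost first: [Ø] — 1 in total.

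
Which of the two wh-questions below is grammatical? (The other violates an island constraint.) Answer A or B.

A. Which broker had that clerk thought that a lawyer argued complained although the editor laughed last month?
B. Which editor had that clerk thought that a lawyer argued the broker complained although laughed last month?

A

In B, the wh-phrase is extracted from inside an adjunct island (introduced by "although"), which blocks movement.
In A, the extraction path crosses only that-complement boundaries, which are transparent.
So A is grammatical.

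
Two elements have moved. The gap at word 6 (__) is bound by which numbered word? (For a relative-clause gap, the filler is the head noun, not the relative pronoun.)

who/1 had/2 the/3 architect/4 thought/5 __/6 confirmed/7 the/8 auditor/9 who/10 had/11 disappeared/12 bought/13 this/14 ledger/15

The marked gap is the subject of "confirmed".
Its filler is the fronted wh-phrase "who", at word 1.
(The other dependency links word 9 to a gap after word 10.)

1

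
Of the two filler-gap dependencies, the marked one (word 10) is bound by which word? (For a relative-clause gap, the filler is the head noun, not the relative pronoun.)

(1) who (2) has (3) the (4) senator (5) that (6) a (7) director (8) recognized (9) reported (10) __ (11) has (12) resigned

The marked gap is the subject of "resigned".
Its filler is the fronted wh-phrase "who", at word 1.
(The other dependency links word 4 to a gap after word 8.)

1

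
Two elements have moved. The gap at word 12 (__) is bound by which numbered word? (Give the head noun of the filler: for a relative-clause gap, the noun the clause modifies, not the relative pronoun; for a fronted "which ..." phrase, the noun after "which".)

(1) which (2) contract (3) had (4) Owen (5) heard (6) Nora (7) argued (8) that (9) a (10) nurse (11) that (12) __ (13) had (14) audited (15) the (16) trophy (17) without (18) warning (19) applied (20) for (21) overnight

The marked gap is inside the relative clause, the subject of "audited".
Its filler is the head noun "nurse" (via "that"), at word 10.
(The other dependency links word 2 to a gap after word 20.)

10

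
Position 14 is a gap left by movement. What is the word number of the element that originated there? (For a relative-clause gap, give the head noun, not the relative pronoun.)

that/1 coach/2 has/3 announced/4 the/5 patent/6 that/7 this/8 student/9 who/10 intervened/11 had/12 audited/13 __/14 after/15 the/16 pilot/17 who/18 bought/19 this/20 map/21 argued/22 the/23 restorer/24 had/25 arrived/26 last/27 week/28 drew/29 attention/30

The gap at 14 is the object of "audited", inside a relative clause.
The relative pronoun is "that" (word 7); it is bound by the head noun immediately before it.
Its filler is the head noun "patent", at word 6.

6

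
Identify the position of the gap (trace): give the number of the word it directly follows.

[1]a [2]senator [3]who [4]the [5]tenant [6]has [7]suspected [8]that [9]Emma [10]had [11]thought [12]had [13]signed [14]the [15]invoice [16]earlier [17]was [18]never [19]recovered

11

The displaced element is "a senator" (word 2).
It is linked across 2 clause boundaries (that → Ø).
It functions as the subject of "signed", so the gap sits immediately after word 11 ("thought").
Base order: The tenant has suspected that Emma had thought a senator had signed the invoice earlier.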